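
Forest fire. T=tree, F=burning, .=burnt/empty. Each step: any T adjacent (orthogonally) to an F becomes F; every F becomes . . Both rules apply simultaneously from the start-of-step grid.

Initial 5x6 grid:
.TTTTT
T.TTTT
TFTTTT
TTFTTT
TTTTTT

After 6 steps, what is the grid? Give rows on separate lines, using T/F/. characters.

Step 1: 5 trees catch fire, 2 burn out
  .TTTTT
  T.TTTT
  F.FTTT
  TF.FTT
  TTFTTT
Step 2: 7 trees catch fire, 5 burn out
  .TTTTT
  F.FTTT
  ...FTT
  F...FT
  TF.FTT
Step 3: 6 trees catch fire, 7 burn out
  .TFTTT
  ...FTT
  ....FT
  .....F
  F...FT
Step 4: 5 trees catch fire, 6 burn out
  .F.FTT
  ....FT
  .....F
  ......
  .....F
Step 5: 2 trees catch fire, 5 burn out
  ....FT
  .....F
  ......
  ......
  ......
Step 6: 1 trees catch fire, 2 burn out
  .....F
  ......
  ......
  ......
  ......

.....F
......
......
......
......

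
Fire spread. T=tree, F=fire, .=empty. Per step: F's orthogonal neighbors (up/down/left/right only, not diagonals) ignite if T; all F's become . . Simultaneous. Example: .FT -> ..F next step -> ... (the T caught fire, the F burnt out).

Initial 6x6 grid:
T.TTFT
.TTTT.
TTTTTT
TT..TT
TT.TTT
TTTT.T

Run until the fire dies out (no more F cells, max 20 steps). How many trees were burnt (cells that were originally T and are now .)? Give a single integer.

Answer: 27

Derivation:
Step 1: +3 fires, +1 burnt (F count now 3)
Step 2: +3 fires, +3 burnt (F count now 3)
Step 3: +4 fires, +3 burnt (F count now 4)
Step 4: +4 fires, +4 burnt (F count now 4)
Step 5: +3 fires, +4 burnt (F count now 3)
Step 6: +4 fires, +3 burnt (F count now 4)
Step 7: +3 fires, +4 burnt (F count now 3)
Step 8: +2 fires, +3 burnt (F count now 2)
Step 9: +1 fires, +2 burnt (F count now 1)
Step 10: +0 fires, +1 burnt (F count now 0)
Fire out after step 10
Initially T: 28, now '.': 35
Total burnt (originally-T cells now '.'): 27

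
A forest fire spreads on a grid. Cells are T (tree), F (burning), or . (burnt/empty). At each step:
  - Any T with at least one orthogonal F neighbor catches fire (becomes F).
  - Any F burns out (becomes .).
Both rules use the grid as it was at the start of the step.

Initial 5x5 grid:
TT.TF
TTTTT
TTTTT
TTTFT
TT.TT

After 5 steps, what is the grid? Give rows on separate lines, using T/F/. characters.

Step 1: 6 trees catch fire, 2 burn out
  TT.F.
  TTTTF
  TTTFT
  TTF.F
  TT.FT
Step 2: 5 trees catch fire, 6 burn out
  TT...
  TTTF.
  TTF.F
  TF...
  TT..F
Step 3: 4 trees catch fire, 5 burn out
  TT...
  TTF..
  TF...
  F....
  TF...
Step 4: 3 trees catch fire, 4 burn out
  TT...
  TF...
  F....
  .....
  F....
Step 5: 2 trees catch fire, 3 burn out
  TF...
  F....
  .....
  .....
  .....

TF...
F....
.....
.....
.....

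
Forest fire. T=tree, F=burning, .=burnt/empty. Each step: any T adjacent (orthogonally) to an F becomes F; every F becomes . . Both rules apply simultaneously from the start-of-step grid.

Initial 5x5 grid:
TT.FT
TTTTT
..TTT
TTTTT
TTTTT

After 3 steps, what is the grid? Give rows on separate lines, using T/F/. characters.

Step 1: 2 trees catch fire, 1 burn out
  TT..F
  TTTFT
  ..TTT
  TTTTT
  TTTTT
Step 2: 3 trees catch fire, 2 burn out
  TT...
  TTF.F
  ..TFT
  TTTTT
  TTTTT
Step 3: 4 trees catch fire, 3 burn out
  TT...
  TF...
  ..F.F
  TTTFT
  TTTTT

TT...
TF...
..F.F
TTTFT
TTTTT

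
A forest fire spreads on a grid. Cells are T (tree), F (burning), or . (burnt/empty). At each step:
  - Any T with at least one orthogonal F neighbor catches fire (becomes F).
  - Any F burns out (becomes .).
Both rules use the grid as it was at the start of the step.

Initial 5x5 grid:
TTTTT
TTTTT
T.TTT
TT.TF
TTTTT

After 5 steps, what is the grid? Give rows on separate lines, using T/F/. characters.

Step 1: 3 trees catch fire, 1 burn out
  TTTTT
  TTTTT
  T.TTF
  TT.F.
  TTTTF
Step 2: 3 trees catch fire, 3 burn out
  TTTTT
  TTTTF
  T.TF.
  TT...
  TTTF.
Step 3: 4 trees catch fire, 3 burn out
  TTTTF
  TTTF.
  T.F..
  TT...
  TTF..
Step 4: 3 trees catch fire, 4 burn out
  TTTF.
  TTF..
  T....
  TT...
  TF...
Step 5: 4 trees catch fire, 3 burn out
  TTF..
  TF...
  T....
  TF...
  F....

TTF..
TF...
T....
TF...
F....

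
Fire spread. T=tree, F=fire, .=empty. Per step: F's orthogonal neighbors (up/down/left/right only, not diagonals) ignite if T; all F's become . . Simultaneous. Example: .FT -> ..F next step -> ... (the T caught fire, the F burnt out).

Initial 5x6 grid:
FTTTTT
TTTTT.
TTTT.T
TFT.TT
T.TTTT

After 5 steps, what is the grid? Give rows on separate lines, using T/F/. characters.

Step 1: 5 trees catch fire, 2 burn out
  .FTTTT
  FTTTT.
  TFTT.T
  F.F.TT
  T.TTTT
Step 2: 6 trees catch fire, 5 burn out
  ..FTTT
  .FTTT.
  F.FT.T
  ....TT
  F.FTTT
Step 3: 4 trees catch fire, 6 burn out
  ...FTT
  ..FTT.
  ...F.T
  ....TT
  ...FTT
Step 4: 3 trees catch fire, 4 burn out
  ....FT
  ...FT.
  .....T
  ....TT
  ....FT
Step 5: 4 trees catch fire, 3 burn out
  .....F
  ....F.
  .....T
  ....FT
  .....F

.....F
....F.
.....T
....FT
.....F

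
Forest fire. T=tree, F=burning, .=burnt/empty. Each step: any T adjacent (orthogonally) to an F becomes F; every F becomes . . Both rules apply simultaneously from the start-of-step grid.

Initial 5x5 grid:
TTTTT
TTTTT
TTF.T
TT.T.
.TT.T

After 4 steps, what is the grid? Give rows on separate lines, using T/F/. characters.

Step 1: 2 trees catch fire, 1 burn out
  TTTTT
  TTFTT
  TF..T
  TT.T.
  .TT.T
Step 2: 5 trees catch fire, 2 burn out
  TTFTT
  TF.FT
  F...T
  TF.T.
  .TT.T
Step 3: 6 trees catch fire, 5 burn out
  TF.FT
  F...F
  ....T
  F..T.
  .FT.T
Step 4: 4 trees catch fire, 6 burn out
  F...F
  .....
  ....F
  ...T.
  ..F.T

F...F
.....
....F
...T.
..F.T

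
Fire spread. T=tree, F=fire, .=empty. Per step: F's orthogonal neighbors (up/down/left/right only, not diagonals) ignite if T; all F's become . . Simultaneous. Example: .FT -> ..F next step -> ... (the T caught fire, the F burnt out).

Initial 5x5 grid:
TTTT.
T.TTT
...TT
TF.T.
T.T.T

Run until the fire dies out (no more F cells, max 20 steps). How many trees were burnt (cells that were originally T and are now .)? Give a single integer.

Answer: 2

Derivation:
Step 1: +1 fires, +1 burnt (F count now 1)
Step 2: +1 fires, +1 burnt (F count now 1)
Step 3: +0 fires, +1 burnt (F count now 0)
Fire out after step 3
Initially T: 15, now '.': 12
Total burnt (originally-T cells now '.'): 2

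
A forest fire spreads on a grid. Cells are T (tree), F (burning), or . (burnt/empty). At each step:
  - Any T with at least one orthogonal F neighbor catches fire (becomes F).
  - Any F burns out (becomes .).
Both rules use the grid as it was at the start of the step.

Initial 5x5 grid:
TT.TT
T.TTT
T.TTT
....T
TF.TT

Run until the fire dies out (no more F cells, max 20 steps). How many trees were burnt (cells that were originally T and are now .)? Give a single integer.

Answer: 1

Derivation:
Step 1: +1 fires, +1 burnt (F count now 1)
Step 2: +0 fires, +1 burnt (F count now 0)
Fire out after step 2
Initially T: 16, now '.': 10
Total burnt (originally-T cells now '.'): 1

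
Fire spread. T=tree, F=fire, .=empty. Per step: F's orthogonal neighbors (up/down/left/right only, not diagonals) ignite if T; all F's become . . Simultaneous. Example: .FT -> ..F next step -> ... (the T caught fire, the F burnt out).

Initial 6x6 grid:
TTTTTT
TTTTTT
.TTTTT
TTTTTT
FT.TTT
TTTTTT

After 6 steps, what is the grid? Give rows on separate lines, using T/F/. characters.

Step 1: 3 trees catch fire, 1 burn out
  TTTTTT
  TTTTTT
  .TTTTT
  FTTTTT
  .F.TTT
  FTTTTT
Step 2: 2 trees catch fire, 3 burn out
  TTTTTT
  TTTTTT
  .TTTTT
  .FTTTT
  ...TTT
  .FTTTT
Step 3: 3 trees catch fire, 2 burn out
  TTTTTT
  TTTTTT
  .FTTTT
  ..FTTT
  ...TTT
  ..FTTT
Step 4: 4 trees catch fire, 3 burn out
  TTTTTT
  TFTTTT
  ..FTTT
  ...FTT
  ...TTT
  ...FTT
Step 5: 7 trees catch fire, 4 burn out
  TFTTTT
  F.FTTT
  ...FTT
  ....FT
  ...FTT
  ....FT
Step 6: 7 trees catch fire, 7 burn out
  F.FTTT
  ...FTT
  ....FT
  .....F
  ....FT
  .....F

F.FTTT
...FTT
....FT
.....F
....FT
.....F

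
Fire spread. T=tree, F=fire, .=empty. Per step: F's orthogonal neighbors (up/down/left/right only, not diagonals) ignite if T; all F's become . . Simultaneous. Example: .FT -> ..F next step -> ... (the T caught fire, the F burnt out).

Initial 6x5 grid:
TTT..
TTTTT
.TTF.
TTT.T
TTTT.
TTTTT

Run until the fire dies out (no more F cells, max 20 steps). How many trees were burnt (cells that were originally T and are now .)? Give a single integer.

Step 1: +2 fires, +1 burnt (F count now 2)
Step 2: +4 fires, +2 burnt (F count now 4)
Step 3: +4 fires, +4 burnt (F count now 4)
Step 4: +6 fires, +4 burnt (F count now 6)
Step 5: +4 fires, +6 burnt (F count now 4)
Step 6: +2 fires, +4 burnt (F count now 2)
Step 7: +0 fires, +2 burnt (F count now 0)
Fire out after step 7
Initially T: 23, now '.': 29
Total burnt (originally-T cells now '.'): 22

Answer: 22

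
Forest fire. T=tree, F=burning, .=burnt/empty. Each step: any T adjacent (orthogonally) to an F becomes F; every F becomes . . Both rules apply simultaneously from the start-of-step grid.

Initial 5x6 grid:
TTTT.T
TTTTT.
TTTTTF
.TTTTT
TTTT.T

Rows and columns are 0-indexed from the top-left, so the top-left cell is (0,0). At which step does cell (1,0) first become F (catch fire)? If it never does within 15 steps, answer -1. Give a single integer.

Step 1: cell (1,0)='T' (+2 fires, +1 burnt)
Step 2: cell (1,0)='T' (+4 fires, +2 burnt)
Step 3: cell (1,0)='T' (+3 fires, +4 burnt)
Step 4: cell (1,0)='T' (+5 fires, +3 burnt)
Step 5: cell (1,0)='T' (+5 fires, +5 burnt)
Step 6: cell (1,0)='F' (+3 fires, +5 burnt)
  -> target ignites at step 6
Step 7: cell (1,0)='.' (+2 fires, +3 burnt)
Step 8: cell (1,0)='.' (+0 fires, +2 burnt)
  fire out at step 8

6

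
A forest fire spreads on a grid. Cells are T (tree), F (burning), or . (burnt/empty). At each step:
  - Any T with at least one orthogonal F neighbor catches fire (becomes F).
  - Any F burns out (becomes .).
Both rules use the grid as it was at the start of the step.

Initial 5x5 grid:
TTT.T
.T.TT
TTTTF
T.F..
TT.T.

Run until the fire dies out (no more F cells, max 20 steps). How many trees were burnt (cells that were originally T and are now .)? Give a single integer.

Answer: 14

Derivation:
Step 1: +3 fires, +2 burnt (F count now 3)
Step 2: +3 fires, +3 burnt (F count now 3)
Step 3: +2 fires, +3 burnt (F count now 2)
Step 4: +2 fires, +2 burnt (F count now 2)
Step 5: +3 fires, +2 burnt (F count now 3)
Step 6: +1 fires, +3 burnt (F count now 1)
Step 7: +0 fires, +1 burnt (F count now 0)
Fire out after step 7
Initially T: 15, now '.': 24
Total burnt (originally-T cells now '.'): 14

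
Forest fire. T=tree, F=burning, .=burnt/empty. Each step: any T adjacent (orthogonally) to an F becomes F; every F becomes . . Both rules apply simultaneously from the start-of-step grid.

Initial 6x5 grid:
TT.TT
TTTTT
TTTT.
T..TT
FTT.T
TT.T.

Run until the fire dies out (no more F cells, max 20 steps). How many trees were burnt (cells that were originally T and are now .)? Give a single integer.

Answer: 21

Derivation:
Step 1: +3 fires, +1 burnt (F count now 3)
Step 2: +3 fires, +3 burnt (F count now 3)
Step 3: +2 fires, +3 burnt (F count now 2)
Step 4: +3 fires, +2 burnt (F count now 3)
Step 5: +3 fires, +3 burnt (F count now 3)
Step 6: +2 fires, +3 burnt (F count now 2)
Step 7: +3 fires, +2 burnt (F count now 3)
Step 8: +2 fires, +3 burnt (F count now 2)
Step 9: +0 fires, +2 burnt (F count now 0)
Fire out after step 9
Initially T: 22, now '.': 29
Total burnt (originally-T cells now '.'): 21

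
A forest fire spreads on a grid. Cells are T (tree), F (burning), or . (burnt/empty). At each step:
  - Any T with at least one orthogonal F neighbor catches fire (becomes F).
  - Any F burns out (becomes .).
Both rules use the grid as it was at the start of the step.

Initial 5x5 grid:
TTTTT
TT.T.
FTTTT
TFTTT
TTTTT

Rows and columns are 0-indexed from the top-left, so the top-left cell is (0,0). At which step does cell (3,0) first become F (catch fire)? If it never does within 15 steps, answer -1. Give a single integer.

Step 1: cell (3,0)='F' (+5 fires, +2 burnt)
  -> target ignites at step 1
Step 2: cell (3,0)='.' (+6 fires, +5 burnt)
Step 3: cell (3,0)='.' (+4 fires, +6 burnt)
Step 4: cell (3,0)='.' (+4 fires, +4 burnt)
Step 5: cell (3,0)='.' (+1 fires, +4 burnt)
Step 6: cell (3,0)='.' (+1 fires, +1 burnt)
Step 7: cell (3,0)='.' (+0 fires, +1 burnt)
  fire out at step 7

1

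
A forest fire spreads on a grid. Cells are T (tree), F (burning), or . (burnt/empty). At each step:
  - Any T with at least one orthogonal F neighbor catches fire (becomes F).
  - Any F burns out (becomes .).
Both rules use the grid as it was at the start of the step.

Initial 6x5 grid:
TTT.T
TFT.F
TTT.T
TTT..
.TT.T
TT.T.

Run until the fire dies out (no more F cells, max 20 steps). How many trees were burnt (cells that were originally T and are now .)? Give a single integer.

Step 1: +6 fires, +2 burnt (F count now 6)
Step 2: +5 fires, +6 burnt (F count now 5)
Step 3: +3 fires, +5 burnt (F count now 3)
Step 4: +2 fires, +3 burnt (F count now 2)
Step 5: +1 fires, +2 burnt (F count now 1)
Step 6: +0 fires, +1 burnt (F count now 0)
Fire out after step 6
Initially T: 19, now '.': 28
Total burnt (originally-T cells now '.'): 17

Answer: 17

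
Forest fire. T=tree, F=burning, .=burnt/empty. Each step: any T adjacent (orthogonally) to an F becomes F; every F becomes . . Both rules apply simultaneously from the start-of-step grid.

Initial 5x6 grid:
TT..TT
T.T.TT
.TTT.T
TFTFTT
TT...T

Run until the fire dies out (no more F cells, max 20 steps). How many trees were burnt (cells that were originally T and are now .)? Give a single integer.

Step 1: +6 fires, +2 burnt (F count now 6)
Step 2: +3 fires, +6 burnt (F count now 3)
Step 3: +3 fires, +3 burnt (F count now 3)
Step 4: +1 fires, +3 burnt (F count now 1)
Step 5: +2 fires, +1 burnt (F count now 2)
Step 6: +1 fires, +2 burnt (F count now 1)
Step 7: +0 fires, +1 burnt (F count now 0)
Fire out after step 7
Initially T: 19, now '.': 27
Total burnt (originally-T cells now '.'): 16

Answer: 16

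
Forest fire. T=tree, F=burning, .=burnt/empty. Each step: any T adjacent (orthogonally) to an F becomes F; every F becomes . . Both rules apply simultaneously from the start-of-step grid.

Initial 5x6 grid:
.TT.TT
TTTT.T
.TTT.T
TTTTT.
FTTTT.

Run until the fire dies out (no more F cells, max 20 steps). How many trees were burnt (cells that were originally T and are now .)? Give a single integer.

Answer: 18

Derivation:
Step 1: +2 fires, +1 burnt (F count now 2)
Step 2: +2 fires, +2 burnt (F count now 2)
Step 3: +3 fires, +2 burnt (F count now 3)
Step 4: +4 fires, +3 burnt (F count now 4)
Step 5: +5 fires, +4 burnt (F count now 5)
Step 6: +2 fires, +5 burnt (F count now 2)
Step 7: +0 fires, +2 burnt (F count now 0)
Fire out after step 7
Initially T: 22, now '.': 26
Total burnt (originally-T cells now '.'): 18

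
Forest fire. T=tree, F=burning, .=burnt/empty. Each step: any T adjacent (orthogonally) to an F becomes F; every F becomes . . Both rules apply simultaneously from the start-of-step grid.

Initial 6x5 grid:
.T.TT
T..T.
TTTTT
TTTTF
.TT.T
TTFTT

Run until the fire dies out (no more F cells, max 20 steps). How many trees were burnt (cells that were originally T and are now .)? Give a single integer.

Answer: 20

Derivation:
Step 1: +6 fires, +2 burnt (F count now 6)
Step 2: +5 fires, +6 burnt (F count now 5)
Step 3: +3 fires, +5 burnt (F count now 3)
Step 4: +3 fires, +3 burnt (F count now 3)
Step 5: +2 fires, +3 burnt (F count now 2)
Step 6: +1 fires, +2 burnt (F count now 1)
Step 7: +0 fires, +1 burnt (F count now 0)
Fire out after step 7
Initially T: 21, now '.': 29
Total burnt (originally-T cells now '.'): 20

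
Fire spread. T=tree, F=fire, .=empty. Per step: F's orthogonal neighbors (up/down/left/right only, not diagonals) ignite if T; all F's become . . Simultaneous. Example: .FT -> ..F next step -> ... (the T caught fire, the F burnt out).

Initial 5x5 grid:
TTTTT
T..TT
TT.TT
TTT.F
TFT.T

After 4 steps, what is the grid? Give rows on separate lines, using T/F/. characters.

Step 1: 5 trees catch fire, 2 burn out
  TTTTT
  T..TT
  TT.TF
  TFT..
  F.F.F
Step 2: 5 trees catch fire, 5 burn out
  TTTTT
  T..TF
  TF.F.
  F.F..
  .....
Step 3: 3 trees catch fire, 5 burn out
  TTTTF
  T..F.
  F....
  .....
  .....
Step 4: 2 trees catch fire, 3 burn out
  TTTF.
  F....
  .....
  .....
  .....

TTTF.
F....
.....
.....
.....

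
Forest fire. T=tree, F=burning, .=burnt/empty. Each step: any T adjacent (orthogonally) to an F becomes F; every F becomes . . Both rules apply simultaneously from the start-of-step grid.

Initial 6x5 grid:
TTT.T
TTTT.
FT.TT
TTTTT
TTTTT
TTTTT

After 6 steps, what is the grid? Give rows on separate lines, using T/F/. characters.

Step 1: 3 trees catch fire, 1 burn out
  TTT.T
  FTTT.
  .F.TT
  FTTTT
  TTTTT
  TTTTT
Step 2: 4 trees catch fire, 3 burn out
  FTT.T
  .FTT.
  ...TT
  .FTTT
  FTTTT
  TTTTT
Step 3: 5 trees catch fire, 4 burn out
  .FT.T
  ..FT.
  ...TT
  ..FTT
  .FTTT
  FTTTT
Step 4: 5 trees catch fire, 5 burn out
  ..F.T
  ...F.
  ...TT
  ...FT
  ..FTT
  .FTTT
Step 5: 4 trees catch fire, 5 burn out
  ....T
  .....
  ...FT
  ....F
  ...FT
  ..FTT
Step 6: 3 trees catch fire, 4 burn out
  ....T
  .....
  ....F
  .....
  ....F
  ...FT

....T
.....
....F
.....
....F
...FT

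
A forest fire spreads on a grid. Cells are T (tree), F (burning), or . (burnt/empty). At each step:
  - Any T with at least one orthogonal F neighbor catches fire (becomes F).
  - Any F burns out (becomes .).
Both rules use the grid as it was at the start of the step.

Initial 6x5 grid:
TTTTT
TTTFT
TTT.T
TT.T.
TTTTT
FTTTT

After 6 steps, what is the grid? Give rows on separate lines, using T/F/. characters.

Step 1: 5 trees catch fire, 2 burn out
  TTTFT
  TTF.F
  TTT.T
  TT.T.
  FTTTT
  .FTTT
Step 2: 8 trees catch fire, 5 burn out
  TTF.F
  TF...
  TTF.F
  FT.T.
  .FTTT
  ..FTT
Step 3: 7 trees catch fire, 8 burn out
  TF...
  F....
  FF...
  .F.T.
  ..FTT
  ...FT
Step 4: 3 trees catch fire, 7 burn out
  F....
  .....
  .....
  ...T.
  ...FT
  ....F
Step 5: 2 trees catch fire, 3 burn out
  .....
  .....
  .....
  ...F.
  ....F
  .....
Step 6: 0 trees catch fire, 2 burn out
  .....
  .....
  .....
  .....
  .....
  .....

.....
.....
.....
.....
.....
.....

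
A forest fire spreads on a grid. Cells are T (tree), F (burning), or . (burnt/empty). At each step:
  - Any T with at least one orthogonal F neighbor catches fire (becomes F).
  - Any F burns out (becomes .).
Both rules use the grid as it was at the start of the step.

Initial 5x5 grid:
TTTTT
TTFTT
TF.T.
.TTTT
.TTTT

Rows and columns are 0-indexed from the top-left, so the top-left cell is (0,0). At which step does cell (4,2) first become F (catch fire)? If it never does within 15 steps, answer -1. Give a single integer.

Step 1: cell (4,2)='T' (+5 fires, +2 burnt)
Step 2: cell (4,2)='T' (+7 fires, +5 burnt)
Step 3: cell (4,2)='F' (+4 fires, +7 burnt)
  -> target ignites at step 3
Step 4: cell (4,2)='.' (+2 fires, +4 burnt)
Step 5: cell (4,2)='.' (+1 fires, +2 burnt)
Step 6: cell (4,2)='.' (+0 fires, +1 burnt)
  fire out at step 6

3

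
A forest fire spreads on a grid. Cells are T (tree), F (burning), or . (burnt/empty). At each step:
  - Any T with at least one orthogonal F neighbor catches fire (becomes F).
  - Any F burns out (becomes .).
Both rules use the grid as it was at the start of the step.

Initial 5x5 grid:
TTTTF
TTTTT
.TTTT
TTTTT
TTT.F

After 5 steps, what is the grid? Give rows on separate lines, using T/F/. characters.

Step 1: 3 trees catch fire, 2 burn out
  TTTF.
  TTTTF
  .TTTT
  TTTTF
  TTT..
Step 2: 4 trees catch fire, 3 burn out
  TTF..
  TTTF.
  .TTTF
  TTTF.
  TTT..
Step 3: 4 trees catch fire, 4 burn out
  TF...
  TTF..
  .TTF.
  TTF..
  TTT..
Step 4: 5 trees catch fire, 4 burn out
  F....
  TF...
  .TF..
  TF...
  TTF..
Step 5: 4 trees catch fire, 5 burn out
  .....
  F....
  .F...
  F....
  TF...

.....
F....
.F...
F....
TF...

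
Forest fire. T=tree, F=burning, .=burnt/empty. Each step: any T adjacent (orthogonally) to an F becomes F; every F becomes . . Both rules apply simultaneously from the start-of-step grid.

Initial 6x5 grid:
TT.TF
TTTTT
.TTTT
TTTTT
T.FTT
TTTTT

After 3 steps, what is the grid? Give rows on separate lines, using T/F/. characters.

Step 1: 5 trees catch fire, 2 burn out
  TT.F.
  TTTTF
  .TTTT
  TTFTT
  T..FT
  TTFTT
Step 2: 8 trees catch fire, 5 burn out
  TT...
  TTTF.
  .TFTF
  TF.FT
  T...F
  TF.FT
Step 3: 7 trees catch fire, 8 burn out
  TT...
  TTF..
  .F.F.
  F...F
  T....
  F...F

TT...
TTF..
.F.F.
F...F
T....
F...F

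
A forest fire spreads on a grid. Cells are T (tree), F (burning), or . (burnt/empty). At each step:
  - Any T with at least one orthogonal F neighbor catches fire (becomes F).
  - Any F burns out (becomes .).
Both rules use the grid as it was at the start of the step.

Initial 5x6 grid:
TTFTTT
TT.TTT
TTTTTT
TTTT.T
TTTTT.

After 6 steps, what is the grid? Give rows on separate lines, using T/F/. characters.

Step 1: 2 trees catch fire, 1 burn out
  TF.FTT
  TT.TTT
  TTTTTT
  TTTT.T
  TTTTT.
Step 2: 4 trees catch fire, 2 burn out
  F...FT
  TF.FTT
  TTTTTT
  TTTT.T
  TTTTT.
Step 3: 5 trees catch fire, 4 burn out
  .....F
  F...FT
  TFTFTT
  TTTT.T
  TTTTT.
Step 4: 6 trees catch fire, 5 burn out
  ......
  .....F
  F.F.FT
  TFTF.T
  TTTTT.
Step 5: 5 trees catch fire, 6 burn out
  ......
  ......
  .....F
  F.F..T
  TFTFT.
Step 6: 4 trees catch fire, 5 burn out
  ......
  ......
  ......
  .....F
  F.F.F.

......
......
......
.....F
F.F.F.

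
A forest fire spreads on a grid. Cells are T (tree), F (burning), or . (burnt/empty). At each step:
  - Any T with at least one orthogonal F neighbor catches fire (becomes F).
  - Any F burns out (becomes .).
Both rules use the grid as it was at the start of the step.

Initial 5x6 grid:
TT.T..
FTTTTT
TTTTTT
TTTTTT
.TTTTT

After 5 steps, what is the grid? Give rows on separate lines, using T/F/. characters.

Step 1: 3 trees catch fire, 1 burn out
  FT.T..
  .FTTTT
  FTTTTT
  TTTTTT
  .TTTTT
Step 2: 4 trees catch fire, 3 burn out
  .F.T..
  ..FTTT
  .FTTTT
  FTTTTT
  .TTTTT
Step 3: 3 trees catch fire, 4 burn out
  ...T..
  ...FTT
  ..FTTT
  .FTTTT
  .TTTTT
Step 4: 5 trees catch fire, 3 burn out
  ...F..
  ....FT
  ...FTT
  ..FTTT
  .FTTTT
Step 5: 4 trees catch fire, 5 burn out
  ......
  .....F
  ....FT
  ...FTT
  ..FTTT

......
.....F
....FT
...FTT
..FTTT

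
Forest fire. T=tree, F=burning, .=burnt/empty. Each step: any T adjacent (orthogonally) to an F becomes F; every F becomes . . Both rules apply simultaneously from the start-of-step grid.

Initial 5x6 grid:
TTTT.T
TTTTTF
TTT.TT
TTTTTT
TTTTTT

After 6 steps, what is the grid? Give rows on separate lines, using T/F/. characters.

Step 1: 3 trees catch fire, 1 burn out
  TTTT.F
  TTTTF.
  TTT.TF
  TTTTTT
  TTTTTT
Step 2: 3 trees catch fire, 3 burn out
  TTTT..
  TTTF..
  TTT.F.
  TTTTTF
  TTTTTT
Step 3: 4 trees catch fire, 3 burn out
  TTTF..
  TTF...
  TTT...
  TTTTF.
  TTTTTF
Step 4: 5 trees catch fire, 4 burn out
  TTF...
  TF....
  TTF...
  TTTF..
  TTTTF.
Step 5: 5 trees catch fire, 5 burn out
  TF....
  F.....
  TF....
  TTF...
  TTTF..
Step 6: 4 trees catch fire, 5 burn out
  F.....
  ......
  F.....
  TF....
  TTF...

F.....
......
F.....
TF....
TTF...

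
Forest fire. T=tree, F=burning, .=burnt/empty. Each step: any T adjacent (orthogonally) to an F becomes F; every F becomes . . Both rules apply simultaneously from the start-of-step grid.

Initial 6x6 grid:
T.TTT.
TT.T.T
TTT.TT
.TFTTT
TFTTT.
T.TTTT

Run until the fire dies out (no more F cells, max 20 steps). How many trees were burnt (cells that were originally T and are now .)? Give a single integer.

Answer: 22

Derivation:
Step 1: +5 fires, +2 burnt (F count now 5)
Step 2: +5 fires, +5 burnt (F count now 5)
Step 3: +6 fires, +5 burnt (F count now 6)
Step 4: +3 fires, +6 burnt (F count now 3)
Step 5: +3 fires, +3 burnt (F count now 3)
Step 6: +0 fires, +3 burnt (F count now 0)
Fire out after step 6
Initially T: 26, now '.': 32
Total burnt (originally-T cells now '.'): 22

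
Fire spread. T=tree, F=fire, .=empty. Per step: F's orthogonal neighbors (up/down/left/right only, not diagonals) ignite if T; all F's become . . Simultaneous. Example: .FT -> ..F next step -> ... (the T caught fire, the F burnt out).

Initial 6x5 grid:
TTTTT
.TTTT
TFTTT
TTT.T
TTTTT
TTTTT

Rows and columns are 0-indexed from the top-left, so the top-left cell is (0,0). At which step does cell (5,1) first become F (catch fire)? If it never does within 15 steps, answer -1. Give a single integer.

Step 1: cell (5,1)='T' (+4 fires, +1 burnt)
Step 2: cell (5,1)='T' (+6 fires, +4 burnt)
Step 3: cell (5,1)='F' (+7 fires, +6 burnt)
  -> target ignites at step 3
Step 4: cell (5,1)='.' (+6 fires, +7 burnt)
Step 5: cell (5,1)='.' (+3 fires, +6 burnt)
Step 6: cell (5,1)='.' (+1 fires, +3 burnt)
Step 7: cell (5,1)='.' (+0 fires, +1 burnt)
  fire out at step 7

3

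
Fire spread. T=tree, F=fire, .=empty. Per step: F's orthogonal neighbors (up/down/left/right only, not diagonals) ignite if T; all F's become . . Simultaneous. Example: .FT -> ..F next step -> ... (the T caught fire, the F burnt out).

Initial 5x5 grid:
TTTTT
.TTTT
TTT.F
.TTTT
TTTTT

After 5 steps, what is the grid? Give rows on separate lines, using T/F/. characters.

Step 1: 2 trees catch fire, 1 burn out
  TTTTT
  .TTTF
  TTT..
  .TTTF
  TTTTT
Step 2: 4 trees catch fire, 2 burn out
  TTTTF
  .TTF.
  TTT..
  .TTF.
  TTTTF
Step 3: 4 trees catch fire, 4 burn out
  TTTF.
  .TF..
  TTT..
  .TF..
  TTTF.
Step 4: 5 trees catch fire, 4 burn out
  TTF..
  .F...
  TTF..
  .F...
  TTF..
Step 5: 3 trees catch fire, 5 burn out
  TF...
  .....
  TF...
  .....
  TF...

TF...
.....
TF...
.....
TF...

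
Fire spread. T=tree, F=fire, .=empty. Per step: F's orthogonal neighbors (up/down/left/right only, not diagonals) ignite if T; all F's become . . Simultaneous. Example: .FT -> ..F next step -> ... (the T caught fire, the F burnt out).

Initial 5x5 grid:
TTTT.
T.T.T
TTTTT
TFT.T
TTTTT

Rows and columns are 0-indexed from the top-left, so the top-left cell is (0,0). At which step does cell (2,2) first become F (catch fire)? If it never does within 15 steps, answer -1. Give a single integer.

Step 1: cell (2,2)='T' (+4 fires, +1 burnt)
Step 2: cell (2,2)='F' (+4 fires, +4 burnt)
  -> target ignites at step 2
Step 3: cell (2,2)='.' (+4 fires, +4 burnt)
Step 4: cell (2,2)='.' (+4 fires, +4 burnt)
Step 5: cell (2,2)='.' (+4 fires, +4 burnt)
Step 6: cell (2,2)='.' (+0 fires, +4 burnt)
  fire out at step 6

2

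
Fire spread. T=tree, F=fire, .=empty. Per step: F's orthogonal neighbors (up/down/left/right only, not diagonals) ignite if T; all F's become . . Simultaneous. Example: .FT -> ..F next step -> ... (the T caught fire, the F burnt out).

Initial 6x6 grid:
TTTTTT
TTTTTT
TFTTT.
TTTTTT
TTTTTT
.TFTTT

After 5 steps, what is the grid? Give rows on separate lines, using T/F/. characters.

Step 1: 7 trees catch fire, 2 burn out
  TTTTTT
  TFTTTT
  F.FTT.
  TFTTTT
  TTFTTT
  .F.FTT
Step 2: 9 trees catch fire, 7 burn out
  TFTTTT
  F.FTTT
  ...FT.
  F.FTTT
  TF.FTT
  ....FT
Step 3: 8 trees catch fire, 9 burn out
  F.FTTT
  ...FTT
  ....F.
  ...FTT
  F...FT
  .....F
Step 4: 4 trees catch fire, 8 burn out
  ...FTT
  ....FT
  ......
  ....FT
  .....F
  ......
Step 5: 3 trees catch fire, 4 burn out
  ....FT
  .....F
  ......
  .....F
  ......
  ......

....FT
.....F
......
.....F
......
......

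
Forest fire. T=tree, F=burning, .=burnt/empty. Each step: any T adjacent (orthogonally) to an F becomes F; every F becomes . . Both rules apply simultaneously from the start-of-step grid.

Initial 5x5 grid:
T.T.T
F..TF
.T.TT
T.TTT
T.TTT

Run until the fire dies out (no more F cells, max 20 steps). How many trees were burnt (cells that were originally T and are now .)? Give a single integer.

Step 1: +4 fires, +2 burnt (F count now 4)
Step 2: +2 fires, +4 burnt (F count now 2)
Step 3: +2 fires, +2 burnt (F count now 2)
Step 4: +2 fires, +2 burnt (F count now 2)
Step 5: +1 fires, +2 burnt (F count now 1)
Step 6: +0 fires, +1 burnt (F count now 0)
Fire out after step 6
Initially T: 15, now '.': 21
Total burnt (originally-T cells now '.'): 11

Answer: 11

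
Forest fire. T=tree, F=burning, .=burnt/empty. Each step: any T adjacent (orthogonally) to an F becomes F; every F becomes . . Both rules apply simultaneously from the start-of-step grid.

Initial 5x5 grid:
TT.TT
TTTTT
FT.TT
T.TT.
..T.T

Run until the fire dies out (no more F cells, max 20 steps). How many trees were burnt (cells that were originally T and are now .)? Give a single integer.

Answer: 16

Derivation:
Step 1: +3 fires, +1 burnt (F count now 3)
Step 2: +2 fires, +3 burnt (F count now 2)
Step 3: +2 fires, +2 burnt (F count now 2)
Step 4: +1 fires, +2 burnt (F count now 1)
Step 5: +3 fires, +1 burnt (F count now 3)
Step 6: +3 fires, +3 burnt (F count now 3)
Step 7: +1 fires, +3 burnt (F count now 1)
Step 8: +1 fires, +1 burnt (F count now 1)
Step 9: +0 fires, +1 burnt (F count now 0)
Fire out after step 9
Initially T: 17, now '.': 24
Total burnt (originally-T cells now '.'): 16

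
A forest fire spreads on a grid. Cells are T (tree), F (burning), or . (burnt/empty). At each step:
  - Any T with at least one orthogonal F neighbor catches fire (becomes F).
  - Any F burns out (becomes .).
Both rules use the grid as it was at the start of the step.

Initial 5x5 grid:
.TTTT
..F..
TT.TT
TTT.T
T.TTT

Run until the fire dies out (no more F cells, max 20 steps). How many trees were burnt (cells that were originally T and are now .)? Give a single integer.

Step 1: +1 fires, +1 burnt (F count now 1)
Step 2: +2 fires, +1 burnt (F count now 2)
Step 3: +1 fires, +2 burnt (F count now 1)
Step 4: +0 fires, +1 burnt (F count now 0)
Fire out after step 4
Initially T: 16, now '.': 13
Total burnt (originally-T cells now '.'): 4

Answer: 4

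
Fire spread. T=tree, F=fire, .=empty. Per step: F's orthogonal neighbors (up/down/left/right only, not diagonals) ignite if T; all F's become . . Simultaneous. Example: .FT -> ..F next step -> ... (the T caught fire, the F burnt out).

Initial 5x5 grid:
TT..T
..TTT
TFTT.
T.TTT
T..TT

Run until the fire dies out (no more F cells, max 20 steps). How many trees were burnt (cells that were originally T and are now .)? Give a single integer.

Step 1: +2 fires, +1 burnt (F count now 2)
Step 2: +4 fires, +2 burnt (F count now 4)
Step 3: +3 fires, +4 burnt (F count now 3)
Step 4: +3 fires, +3 burnt (F count now 3)
Step 5: +2 fires, +3 burnt (F count now 2)
Step 6: +0 fires, +2 burnt (F count now 0)
Fire out after step 6
Initially T: 16, now '.': 23
Total burnt (originally-T cells now '.'): 14

Answer: 14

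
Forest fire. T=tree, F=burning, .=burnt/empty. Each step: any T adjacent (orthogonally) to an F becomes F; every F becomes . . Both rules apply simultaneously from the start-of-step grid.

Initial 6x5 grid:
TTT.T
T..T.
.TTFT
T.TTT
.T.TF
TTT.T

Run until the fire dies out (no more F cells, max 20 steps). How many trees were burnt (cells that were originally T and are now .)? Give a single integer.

Step 1: +7 fires, +2 burnt (F count now 7)
Step 2: +2 fires, +7 burnt (F count now 2)
Step 3: +0 fires, +2 burnt (F count now 0)
Fire out after step 3
Initially T: 19, now '.': 20
Total burnt (originally-T cells now '.'): 9

Answer: 9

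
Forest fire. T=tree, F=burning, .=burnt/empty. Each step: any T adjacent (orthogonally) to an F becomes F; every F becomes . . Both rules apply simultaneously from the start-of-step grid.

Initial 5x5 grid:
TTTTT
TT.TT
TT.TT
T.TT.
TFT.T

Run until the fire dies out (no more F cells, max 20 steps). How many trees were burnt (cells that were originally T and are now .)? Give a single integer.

Step 1: +2 fires, +1 burnt (F count now 2)
Step 2: +2 fires, +2 burnt (F count now 2)
Step 3: +2 fires, +2 burnt (F count now 2)
Step 4: +3 fires, +2 burnt (F count now 3)
Step 5: +4 fires, +3 burnt (F count now 4)
Step 6: +3 fires, +4 burnt (F count now 3)
Step 7: +2 fires, +3 burnt (F count now 2)
Step 8: +0 fires, +2 burnt (F count now 0)
Fire out after step 8
Initially T: 19, now '.': 24
Total burnt (originally-T cells now '.'): 18

Answer: 18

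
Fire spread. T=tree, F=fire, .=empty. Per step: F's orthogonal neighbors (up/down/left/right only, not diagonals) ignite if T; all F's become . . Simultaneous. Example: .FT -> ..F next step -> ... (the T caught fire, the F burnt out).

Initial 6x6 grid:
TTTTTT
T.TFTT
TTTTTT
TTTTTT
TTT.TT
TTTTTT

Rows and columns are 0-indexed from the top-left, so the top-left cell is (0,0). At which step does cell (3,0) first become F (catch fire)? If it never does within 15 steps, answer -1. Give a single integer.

Step 1: cell (3,0)='T' (+4 fires, +1 burnt)
Step 2: cell (3,0)='T' (+6 fires, +4 burnt)
Step 3: cell (3,0)='T' (+6 fires, +6 burnt)
Step 4: cell (3,0)='T' (+6 fires, +6 burnt)
Step 5: cell (3,0)='F' (+6 fires, +6 burnt)
  -> target ignites at step 5
Step 6: cell (3,0)='.' (+4 fires, +6 burnt)
Step 7: cell (3,0)='.' (+1 fires, +4 burnt)
Step 8: cell (3,0)='.' (+0 fires, +1 burnt)
  fire out at step 8

5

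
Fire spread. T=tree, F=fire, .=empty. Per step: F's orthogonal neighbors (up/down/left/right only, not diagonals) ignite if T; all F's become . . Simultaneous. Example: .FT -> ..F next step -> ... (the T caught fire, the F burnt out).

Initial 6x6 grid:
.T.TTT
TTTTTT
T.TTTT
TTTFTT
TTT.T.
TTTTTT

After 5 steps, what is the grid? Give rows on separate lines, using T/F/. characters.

Step 1: 3 trees catch fire, 1 burn out
  .T.TTT
  TTTTTT
  T.TFTT
  TTF.FT
  TTT.T.
  TTTTTT
Step 2: 7 trees catch fire, 3 burn out
  .T.TTT
  TTTFTT
  T.F.FT
  TF...F
  TTF.F.
  TTTTTT
Step 3: 8 trees catch fire, 7 burn out
  .T.FTT
  TTF.FT
  T....F
  F.....
  TF....
  TTFTFT
Step 4: 8 trees catch fire, 8 burn out
  .T..FT
  TF...F
  F.....
  ......
  F.....
  TF.F.F
Step 5: 4 trees catch fire, 8 burn out
  .F...F
  F.....
  ......
  ......
  ......
  F.....

.F...F
F.....
......
......
......
F.....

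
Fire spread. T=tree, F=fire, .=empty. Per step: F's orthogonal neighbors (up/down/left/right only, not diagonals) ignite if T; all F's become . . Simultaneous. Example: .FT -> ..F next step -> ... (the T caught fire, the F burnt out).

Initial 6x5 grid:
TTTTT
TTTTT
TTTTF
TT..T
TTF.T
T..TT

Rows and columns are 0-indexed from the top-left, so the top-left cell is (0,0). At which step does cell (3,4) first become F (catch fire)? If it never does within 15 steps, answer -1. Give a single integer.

Step 1: cell (3,4)='F' (+4 fires, +2 burnt)
  -> target ignites at step 1
Step 2: cell (3,4)='.' (+6 fires, +4 burnt)
Step 3: cell (3,4)='.' (+6 fires, +6 burnt)
Step 4: cell (3,4)='.' (+4 fires, +6 burnt)
Step 5: cell (3,4)='.' (+2 fires, +4 burnt)
Step 6: cell (3,4)='.' (+1 fires, +2 burnt)
Step 7: cell (3,4)='.' (+0 fires, +1 burnt)
  fire out at step 7

1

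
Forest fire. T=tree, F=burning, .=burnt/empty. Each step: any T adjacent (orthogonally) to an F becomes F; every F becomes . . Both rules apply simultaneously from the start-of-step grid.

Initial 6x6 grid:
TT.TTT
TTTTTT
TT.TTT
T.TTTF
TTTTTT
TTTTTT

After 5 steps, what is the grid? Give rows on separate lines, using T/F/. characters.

Step 1: 3 trees catch fire, 1 burn out
  TT.TTT
  TTTTTT
  TT.TTF
  T.TTF.
  TTTTTF
  TTTTTT
Step 2: 5 trees catch fire, 3 burn out
  TT.TTT
  TTTTTF
  TT.TF.
  T.TF..
  TTTTF.
  TTTTTF
Step 3: 6 trees catch fire, 5 burn out
  TT.TTF
  TTTTF.
  TT.F..
  T.F...
  TTTF..
  TTTTF.
Step 4: 4 trees catch fire, 6 burn out
  TT.TF.
  TTTF..
  TT....
  T.....
  TTF...
  TTTF..
Step 5: 4 trees catch fire, 4 burn out
  TT.F..
  TTF...
  TT....
  T.....
  TF....
  TTF...

TT.F..
TTF...
TT....
T.....
TF....
TTF...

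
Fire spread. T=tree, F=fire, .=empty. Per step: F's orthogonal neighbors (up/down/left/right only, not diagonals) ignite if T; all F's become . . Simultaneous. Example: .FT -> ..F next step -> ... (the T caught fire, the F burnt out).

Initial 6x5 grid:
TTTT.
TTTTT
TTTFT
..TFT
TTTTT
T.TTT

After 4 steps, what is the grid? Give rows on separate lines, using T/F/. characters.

Step 1: 6 trees catch fire, 2 burn out
  TTTT.
  TTTFT
  TTF.F
  ..F.F
  TTTFT
  T.TTT
Step 2: 7 trees catch fire, 6 burn out
  TTTF.
  TTF.F
  TF...
  .....
  TTF.F
  T.TFT
Step 3: 6 trees catch fire, 7 burn out
  TTF..
  TF...
  F....
  .....
  TF...
  T.F.F
Step 4: 3 trees catch fire, 6 burn out
  TF...
  F....
  .....
  .....
  F....
  T....

TF...
F....
.....
.....
F....
T....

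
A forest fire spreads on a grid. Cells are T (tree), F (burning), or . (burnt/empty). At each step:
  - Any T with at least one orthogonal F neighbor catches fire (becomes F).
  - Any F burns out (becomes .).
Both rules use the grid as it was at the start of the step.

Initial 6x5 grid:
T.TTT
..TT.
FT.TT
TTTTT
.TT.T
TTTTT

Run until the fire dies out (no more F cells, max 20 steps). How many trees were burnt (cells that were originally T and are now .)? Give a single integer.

Step 1: +2 fires, +1 burnt (F count now 2)
Step 2: +1 fires, +2 burnt (F count now 1)
Step 3: +2 fires, +1 burnt (F count now 2)
Step 4: +3 fires, +2 burnt (F count now 3)
Step 5: +4 fires, +3 burnt (F count now 4)
Step 6: +4 fires, +4 burnt (F count now 4)
Step 7: +3 fires, +4 burnt (F count now 3)
Step 8: +2 fires, +3 burnt (F count now 2)
Step 9: +0 fires, +2 burnt (F count now 0)
Fire out after step 9
Initially T: 22, now '.': 29
Total burnt (originally-T cells now '.'): 21

Answer: 21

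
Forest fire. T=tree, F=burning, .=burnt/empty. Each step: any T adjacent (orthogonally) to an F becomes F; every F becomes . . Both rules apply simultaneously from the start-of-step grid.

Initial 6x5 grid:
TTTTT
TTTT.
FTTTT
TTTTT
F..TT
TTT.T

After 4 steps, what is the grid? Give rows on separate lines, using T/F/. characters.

Step 1: 4 trees catch fire, 2 burn out
  TTTTT
  FTTT.
  .FTTT
  FTTTT
  ...TT
  FTT.T
Step 2: 5 trees catch fire, 4 burn out
  FTTTT
  .FTT.
  ..FTT
  .FTTT
  ...TT
  .FT.T
Step 3: 5 trees catch fire, 5 burn out
  .FTTT
  ..FT.
  ...FT
  ..FTT
  ...TT
  ..F.T
Step 4: 4 trees catch fire, 5 burn out
  ..FTT
  ...F.
  ....F
  ...FT
  ...TT
  ....T

..FTT
...F.
....F
...FT
...TT
....T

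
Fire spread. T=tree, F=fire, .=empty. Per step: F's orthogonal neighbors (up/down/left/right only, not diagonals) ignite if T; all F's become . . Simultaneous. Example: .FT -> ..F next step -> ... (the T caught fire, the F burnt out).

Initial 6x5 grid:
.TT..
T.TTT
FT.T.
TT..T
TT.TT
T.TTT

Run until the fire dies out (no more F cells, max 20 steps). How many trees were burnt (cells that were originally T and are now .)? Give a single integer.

Step 1: +3 fires, +1 burnt (F count now 3)
Step 2: +2 fires, +3 burnt (F count now 2)
Step 3: +2 fires, +2 burnt (F count now 2)
Step 4: +0 fires, +2 burnt (F count now 0)
Fire out after step 4
Initially T: 19, now '.': 18
Total burnt (originally-T cells now '.'): 7

Answer: 7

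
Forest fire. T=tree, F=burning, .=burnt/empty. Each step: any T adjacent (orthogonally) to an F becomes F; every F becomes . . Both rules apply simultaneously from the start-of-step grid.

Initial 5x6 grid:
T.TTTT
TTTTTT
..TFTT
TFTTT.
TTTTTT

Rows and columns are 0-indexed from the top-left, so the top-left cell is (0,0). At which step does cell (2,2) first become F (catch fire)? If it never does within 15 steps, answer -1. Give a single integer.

Step 1: cell (2,2)='F' (+7 fires, +2 burnt)
  -> target ignites at step 1
Step 2: cell (2,2)='.' (+8 fires, +7 burnt)
Step 3: cell (2,2)='.' (+5 fires, +8 burnt)
Step 4: cell (2,2)='.' (+3 fires, +5 burnt)
Step 5: cell (2,2)='.' (+1 fires, +3 burnt)
Step 6: cell (2,2)='.' (+0 fires, +1 burnt)
  fire out at step 6

1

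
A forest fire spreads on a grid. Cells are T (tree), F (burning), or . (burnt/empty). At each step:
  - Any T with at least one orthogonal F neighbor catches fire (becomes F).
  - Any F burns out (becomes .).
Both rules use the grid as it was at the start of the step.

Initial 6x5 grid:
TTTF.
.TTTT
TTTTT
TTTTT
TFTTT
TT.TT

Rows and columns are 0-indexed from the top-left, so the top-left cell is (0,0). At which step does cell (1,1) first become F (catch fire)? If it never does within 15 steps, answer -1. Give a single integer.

Step 1: cell (1,1)='T' (+6 fires, +2 burnt)
Step 2: cell (1,1)='T' (+9 fires, +6 burnt)
Step 3: cell (1,1)='F' (+8 fires, +9 burnt)
  -> target ignites at step 3
Step 4: cell (1,1)='.' (+2 fires, +8 burnt)
Step 5: cell (1,1)='.' (+0 fires, +2 burnt)
  fire out at step 5

3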